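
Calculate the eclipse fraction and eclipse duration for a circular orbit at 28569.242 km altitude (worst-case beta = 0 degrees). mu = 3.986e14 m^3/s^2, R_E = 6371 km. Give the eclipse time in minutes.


r = 34940.2420 km
T = 1083.3002 min
Eclipse fraction = arcsin(R_E/r)/pi = arcsin(6371.0000/34940.2420)/pi
= arcsin(0.1823399)/pi = 0.05836712
Eclipse duration = 0.05836712 * 1083.3002 = 63.2291 min

63.2291 minutes


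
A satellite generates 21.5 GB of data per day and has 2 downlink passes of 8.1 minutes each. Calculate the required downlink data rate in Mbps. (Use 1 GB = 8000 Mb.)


total contact time = 2 * 8.1 * 60 = 972.0000 s
data = 21.5 GB = 172000.0000 Mb
rate = 172000.0000 / 972.0000 = 176.9547 Mbps

176.9547 Mbps


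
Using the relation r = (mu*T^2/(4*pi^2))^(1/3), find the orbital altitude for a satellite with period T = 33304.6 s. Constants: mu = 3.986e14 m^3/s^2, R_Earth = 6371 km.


T = 33304.6 s
r = (mu*T^2/(4*pi^2))^(1/3) = (3.986e14 * 33304.6^2 / (4*pi^2))^(1/3)
r = 2.2373229e+07 m = 22373.2290 km
alt = r - R_E = 22373.2290 - 6371 = 16002.2290 km

16002.2290 km


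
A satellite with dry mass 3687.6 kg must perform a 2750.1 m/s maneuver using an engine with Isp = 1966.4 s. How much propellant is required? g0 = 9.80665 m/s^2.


ve = Isp * g0 = 1966.4 * 9.80665 = 19283.796560 m/s
mass ratio = exp(dv/ve) = exp(2750.1/19283.796560) = 1.15328219
m_prop = m_dry * (mr - 1) = 3687.6 * (1.15328219 - 1)
m_prop = 565.2434 kg

565.2434 kg


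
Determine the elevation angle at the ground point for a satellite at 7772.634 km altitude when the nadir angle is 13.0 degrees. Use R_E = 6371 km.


r = R_E + alt = 14143.6340 km
Law of sines in the satellite / Earth-center / ground-point triangle:
  sin(nadir)/R_E = sin(90 + el)/r  =>  cos(el) = (r/R_E)*sin(nadir)
cos(el) = (14143.6340 / 6371.0000) * sin(13.0 deg) = 0.4993918
el = arccos(0.4993918) = 60.0402 deg
(Earth-central angle = 90 - nadir - el = 16.9598 deg)

60.0402 degrees


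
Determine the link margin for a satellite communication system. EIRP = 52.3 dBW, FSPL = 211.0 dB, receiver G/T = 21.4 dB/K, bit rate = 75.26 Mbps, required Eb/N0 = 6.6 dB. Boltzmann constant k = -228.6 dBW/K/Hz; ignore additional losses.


C/N0 = EIRP - FSPL + G/T - k = 52.3 - 211.0 + 21.4 - (-228.6)
C/N0 = 91.3000 dB-Hz
R_b = 75.26 Mbps = 7.526e+07 bps -> 10*log10(R_b) = 78.7656 dB-Hz
Eb/N0 = C/N0 - 10*log10(R_b) = 91.3000 - 78.7656 = 12.5344 dB
Margin = Eb/N0 - Eb/N0_req = 12.5344 - 6.6 = 5.9344 dB (link closes)

5.9344 dB


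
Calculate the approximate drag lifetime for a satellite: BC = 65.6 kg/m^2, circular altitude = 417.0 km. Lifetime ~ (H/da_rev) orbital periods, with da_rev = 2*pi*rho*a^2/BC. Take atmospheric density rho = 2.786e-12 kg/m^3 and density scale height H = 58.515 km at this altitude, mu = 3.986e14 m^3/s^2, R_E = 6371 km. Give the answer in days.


a = R_E + alt = 6788.0000 km = 6.788e+06 m
da_rev = 2*pi*rho*a^2/BC = 2*pi*2.786e-12*(6.788e+06)^2/65.6 = 12.295348 m per revolution
N = H/da_rev = 58515.0000 m / 12.295348 m = 4759.1172 revolutions
P = 2*pi*sqrt(a^3/mu) = 5565.7535 s
lifetime = N*P = 4759.1172 * 5565.7535 = 2.6488073e+07 s = 306.5749 days

306.5749 days


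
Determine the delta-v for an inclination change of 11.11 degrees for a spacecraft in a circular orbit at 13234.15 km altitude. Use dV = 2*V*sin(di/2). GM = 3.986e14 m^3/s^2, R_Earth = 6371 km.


r = 19605.1500 km = 1.960515e+07 m
V = sqrt(mu/r) = 4509.0345 m/s
di = 11.11 deg = 0.1939061 rad
dV = 2*V*sin(di/2) = 2*4509.0345*sin(0.09695304)
dV = 872.9601 m/s = 0.8729601 km/s

0.8730 km/s


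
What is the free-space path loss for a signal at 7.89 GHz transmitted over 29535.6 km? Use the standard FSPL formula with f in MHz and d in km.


f = 7.89 GHz = 7890.0000 MHz
d = 29535.6 km
FSPL = 32.44 + 20*log10(7890.0000) + 20*log10(29535.6)
FSPL = 32.44 + 77.9415 + 89.4069
FSPL = 199.7885 dB

199.7885 dB


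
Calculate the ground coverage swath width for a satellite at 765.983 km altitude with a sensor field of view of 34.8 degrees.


FOV = 34.8 deg = 0.6073746 rad
swath = 2 * alt * tan(FOV/2) = 2 * 765.983 * tan(0.3036873)
swath = 2 * 765.983 * 0.313381
swath = 480.0890 km

480.0890 km


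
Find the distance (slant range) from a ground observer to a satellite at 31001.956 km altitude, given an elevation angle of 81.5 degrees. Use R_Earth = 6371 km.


h = 31001.956 km, el = 81.5 deg
d = -R_E*sin(el) + sqrt((R_E*sin(el))^2 + 2*R_E*h + h^2)
d = -6371.0000*sin(1.4224) + sqrt((6371.0000*0.9890159)^2 + 2*6371.0000*31001.956 + 31001.956^2)
d = 31060.0700 km

31060.0700 km


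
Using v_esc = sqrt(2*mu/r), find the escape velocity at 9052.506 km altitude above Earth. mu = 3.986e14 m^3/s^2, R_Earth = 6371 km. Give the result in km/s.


r = 6371.0 + 9052.506 = 15423.5060 km = 1.5423506e+07 m
v_esc = sqrt(2*mu/r) = sqrt(2*3.986e14 / 1.5423506e+07)
v_esc = 7189.3908 m/s = 7.1894 km/s

7.1894 km/s


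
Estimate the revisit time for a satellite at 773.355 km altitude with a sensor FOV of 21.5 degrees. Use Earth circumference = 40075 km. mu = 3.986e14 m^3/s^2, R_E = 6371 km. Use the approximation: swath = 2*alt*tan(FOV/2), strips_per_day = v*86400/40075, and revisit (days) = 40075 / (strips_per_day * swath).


swath = 2*773.355*tan(0.1876229) = 293.6521 km
v = sqrt(mu/r) = 7469.4244 m/s = 7.4694 km/s
strips/day = v*86400/40075 = 7.4694*86400/40075 = 16.1038
coverage/day = strips * swath = 16.1038 * 293.6521 = 4728.9030 km
revisit = 40075 / 4728.9030 = 8.4745 days

8.4745 days


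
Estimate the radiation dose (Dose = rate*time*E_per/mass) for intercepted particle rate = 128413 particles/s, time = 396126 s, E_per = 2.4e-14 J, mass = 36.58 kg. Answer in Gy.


Total energy deposited = rate * time * E_per
  = 128413 * 396126 * 2.4e-14 = 0.001220825 J
Dose = E_total / mass = 0.001220825 / 36.58
Dose = 3.3374124e-05 Gy

3.3374e-05 Gy


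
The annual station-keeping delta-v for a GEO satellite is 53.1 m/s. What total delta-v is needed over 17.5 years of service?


dV = rate * years = 53.1 * 17.5
dV = 929.2500 m/s

929.2500 m/s


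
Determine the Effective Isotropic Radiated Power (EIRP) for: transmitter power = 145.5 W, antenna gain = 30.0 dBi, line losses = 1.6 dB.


Pt = 145.5 W = 21.6286 dBW
EIRP = Pt_dBW + Gt - losses = 21.6286 + 30.0 - 1.6 = 50.0286 dBW

50.0286 dBW


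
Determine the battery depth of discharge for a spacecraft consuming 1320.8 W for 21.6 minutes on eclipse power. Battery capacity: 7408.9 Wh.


E_used = P * t / 60 = 1320.8 * 21.6 / 60 = 475.4880 Wh
DOD = E_used / E_total * 100 = 475.4880 / 7408.9 * 100
DOD = 6.4178 %

6.4178 %


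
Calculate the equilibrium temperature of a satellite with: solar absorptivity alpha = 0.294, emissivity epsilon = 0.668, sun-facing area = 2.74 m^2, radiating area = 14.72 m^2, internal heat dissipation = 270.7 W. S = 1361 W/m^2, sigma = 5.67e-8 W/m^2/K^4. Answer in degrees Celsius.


Numerator = alpha*S*A_sun + Q_int = 0.294*1361*2.74 + 270.7 = 1367.0672 W
Denominator = eps*sigma*A_rad = 0.668*5.67e-8*14.72 = 5.5752883e-07 W/K^4
T^4 = 2.4520116e+09 K^4
T = 222.5259 K = -50.6241 C

-50.6241 degrees Celsius


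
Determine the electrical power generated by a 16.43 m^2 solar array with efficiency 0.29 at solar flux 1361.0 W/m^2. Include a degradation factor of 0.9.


P = area * eta * S * degradation
P = 16.43 * 0.29 * 1361.0 * 0.9
P = 5836.2810 W

5836.2810 W


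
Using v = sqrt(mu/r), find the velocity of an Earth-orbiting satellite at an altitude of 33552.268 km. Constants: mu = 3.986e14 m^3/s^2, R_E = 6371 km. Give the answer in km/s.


r = R_E + alt = 6371.0 + 33552.268 = 39923.2680 km = 3.9923268e+07 m
v = sqrt(mu/r) = sqrt(3.986e14 / 3.9923268e+07) = 3159.7710 m/s = 3.1598 km/s

3.1598 km/s


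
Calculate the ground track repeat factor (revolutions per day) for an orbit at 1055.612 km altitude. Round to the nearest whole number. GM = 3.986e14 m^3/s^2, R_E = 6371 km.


r = 7.426612e+06 m
T = 2*pi*sqrt(r^3/mu) = 6369.3824 s = 106.1564 min
revs/day = 1440 / 106.1564 = 13.5649
Rounded: 14 revolutions per day

14 revolutions per day


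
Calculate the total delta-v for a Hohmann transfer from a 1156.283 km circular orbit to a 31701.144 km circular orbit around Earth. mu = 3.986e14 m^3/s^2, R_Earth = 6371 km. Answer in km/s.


r1 = 7527.2830 km = 7.527283e+06 m
r2 = 38072.1440 km = 3.8072144e+07 m
dv1 = sqrt(mu/r1)*(sqrt(2*r2/(r1+r2)) - 1) = 2126.5254 m/s
dv2 = sqrt(mu/r2)*(1 - sqrt(2*r1/(r1+r2))) = 1376.5043 m/s
total dv = |dv1| + |dv2| = 2126.5254 + 1376.5043 = 3503.0298 m/s = 3.5030 km/s

3.5030 km/s


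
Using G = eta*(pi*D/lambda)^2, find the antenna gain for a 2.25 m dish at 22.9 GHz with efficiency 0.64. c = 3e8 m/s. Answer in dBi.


lambda = c/f = 3e8 / 2.29e+10 = 0.01310044 m
G = eta*(pi*D/lambda)^2 = 0.64*(pi*2.25/0.01310044)^2
G = 186325.8928 (linear)
G = 10*log10(186325.8928) = 52.7027 dBi

52.7027 dBi


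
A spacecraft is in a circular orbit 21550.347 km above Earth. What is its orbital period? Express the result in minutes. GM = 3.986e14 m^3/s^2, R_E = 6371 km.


r = 27921.3470 km = 2.7921347e+07 m
T = 2*pi*sqrt(r^3/mu) = 2*pi*sqrt(2.1767527e+22 / 3.986e14)
T = 46431.8267 s = 773.8638 min

773.8638 minutes


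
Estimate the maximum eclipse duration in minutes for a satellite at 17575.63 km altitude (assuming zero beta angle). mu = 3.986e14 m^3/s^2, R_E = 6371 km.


r = 23946.6300 km
T = 614.6481 min
Eclipse fraction = arcsin(R_E/r)/pi = arcsin(6371.0000/23946.6300)/pi
= arcsin(0.26605)/pi = 0.08571862
Eclipse duration = 0.08571862 * 614.6481 = 52.6868 min

52.6868 minutes


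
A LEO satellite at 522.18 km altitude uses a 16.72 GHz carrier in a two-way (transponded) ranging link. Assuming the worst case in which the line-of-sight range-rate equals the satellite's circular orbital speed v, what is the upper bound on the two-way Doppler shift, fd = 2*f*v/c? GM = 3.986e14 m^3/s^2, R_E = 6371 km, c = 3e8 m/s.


r = 6.89318e+06 m
v = sqrt(mu/r) = 7604.2929 m/s (worst-case radial velocity)
f = 16.72 GHz = 1.672e+10 Hz
fd = 2*f*v/c = 2*1.672e+10*7604.2929/3.0e+08
fd = 847625.1839 Hz

847625.1839 Hz


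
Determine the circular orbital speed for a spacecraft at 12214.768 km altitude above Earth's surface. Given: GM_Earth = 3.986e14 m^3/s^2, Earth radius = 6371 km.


r = R_E + alt = 6371.0 + 12214.768 = 18585.7680 km = 1.8585768e+07 m
v = sqrt(mu/r) = sqrt(3.986e14 / 1.8585768e+07) = 4631.0385 m/s = 4.6310 km/s

4.6310 km/s


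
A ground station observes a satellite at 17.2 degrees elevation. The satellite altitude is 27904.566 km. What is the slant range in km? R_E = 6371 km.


h = 27904.566 km, el = 17.2 deg
d = -R_E*sin(el) + sqrt((R_E*sin(el))^2 + 2*R_E*h + h^2)
d = -6371.0000*sin(0.3001966) + sqrt((6371.0000*0.2957081)^2 + 2*6371.0000*27904.566 + 27904.566^2)
d = 31846.9508 km

31846.9508 km


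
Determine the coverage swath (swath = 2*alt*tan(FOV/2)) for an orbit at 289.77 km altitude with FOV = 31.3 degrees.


FOV = 31.3 deg = 0.5462881 rad
swath = 2 * alt * tan(FOV/2) = 2 * 289.77 * tan(0.273144)
swath = 2 * 289.77 * 0.2801459
swath = 162.3558 km

162.3558 km


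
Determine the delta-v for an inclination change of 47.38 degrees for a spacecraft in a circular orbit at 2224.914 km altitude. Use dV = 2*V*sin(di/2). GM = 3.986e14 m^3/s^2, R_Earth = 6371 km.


r = 8595.9140 km = 8.595914e+06 m
V = sqrt(mu/r) = 6809.6159 m/s
di = 47.38 deg = 0.826937 rad
dV = 2*V*sin(di/2) = 2*6809.6159*sin(0.4134685)
dV = 5472.0433 m/s = 5.4720 km/s

5.4720 km/s


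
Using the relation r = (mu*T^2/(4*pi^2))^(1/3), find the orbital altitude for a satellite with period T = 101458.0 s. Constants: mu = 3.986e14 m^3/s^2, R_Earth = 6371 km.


T = 101458.0 s
r = (mu*T^2/(4*pi^2))^(1/3) = (3.986e14 * 101458.0^2 / (4*pi^2))^(1/3)
r = 4.7016473e+07 m = 47016.4734 km
alt = r - R_E = 47016.4734 - 6371 = 40645.4734 km

40645.4734 km


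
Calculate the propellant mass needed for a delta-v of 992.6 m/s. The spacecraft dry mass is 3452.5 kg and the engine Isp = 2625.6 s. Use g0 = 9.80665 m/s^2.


ve = Isp * g0 = 2625.6 * 9.80665 = 25748.340240 m/s
mass ratio = exp(dv/ve) = exp(992.6/25748.340240) = 1.03930275
m_prop = m_dry * (mr - 1) = 3452.5 * (1.03930275 - 1)
m_prop = 135.6928 kg

135.6928 kg


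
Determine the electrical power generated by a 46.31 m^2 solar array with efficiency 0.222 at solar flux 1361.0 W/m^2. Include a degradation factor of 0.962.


P = area * eta * S * degradation
P = 46.31 * 0.222 * 1361.0 * 0.962
P = 13460.4926 W

13460.4926 W


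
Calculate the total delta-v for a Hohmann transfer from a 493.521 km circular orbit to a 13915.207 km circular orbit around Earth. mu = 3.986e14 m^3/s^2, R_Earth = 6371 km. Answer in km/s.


r1 = 6864.5210 km = 6.864521e+06 m
r2 = 20286.2070 km = 2.0286207e+07 m
dv1 = sqrt(mu/r1)*(sqrt(2*r2/(r1+r2)) - 1) = 1694.9647 m/s
dv2 = sqrt(mu/r2)*(1 - sqrt(2*r1/(r1+r2))) = 1280.6161 m/s
total dv = |dv1| + |dv2| = 1694.9647 + 1280.6161 = 2975.5808 m/s = 2.9756 km/s

2.9756 km/s


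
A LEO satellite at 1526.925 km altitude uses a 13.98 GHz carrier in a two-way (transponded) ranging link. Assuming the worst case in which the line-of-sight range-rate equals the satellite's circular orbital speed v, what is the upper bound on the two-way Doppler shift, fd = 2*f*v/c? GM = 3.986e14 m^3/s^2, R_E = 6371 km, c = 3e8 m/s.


r = 7.897925e+06 m
v = sqrt(mu/r) = 7104.1504 m/s (worst-case radial velocity)
f = 13.98 GHz = 1.398e+10 Hz
fd = 2*f*v/c = 2*1.398e+10*7104.1504/3.0e+08
fd = 662106.8132 Hz

662106.8132 Hz


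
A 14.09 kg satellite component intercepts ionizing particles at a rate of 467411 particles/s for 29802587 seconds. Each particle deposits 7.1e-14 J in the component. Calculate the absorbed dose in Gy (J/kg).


Total energy deposited = rate * time * E_per
  = 467411 * 29802587 * 7.1e-14 = 0.989034 J
Dose = E_total / mass = 0.989034 / 14.09
Dose = 0.07019404 Gy

0.0702 Gy


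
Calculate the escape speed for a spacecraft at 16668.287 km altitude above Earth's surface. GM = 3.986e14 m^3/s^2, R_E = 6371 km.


r = 6371.0 + 16668.287 = 23039.2870 km = 2.3039287e+07 m
v_esc = sqrt(2*mu/r) = sqrt(2*3.986e14 / 2.3039287e+07)
v_esc = 5882.3265 m/s = 5.8823 km/s

5.8823 km/s


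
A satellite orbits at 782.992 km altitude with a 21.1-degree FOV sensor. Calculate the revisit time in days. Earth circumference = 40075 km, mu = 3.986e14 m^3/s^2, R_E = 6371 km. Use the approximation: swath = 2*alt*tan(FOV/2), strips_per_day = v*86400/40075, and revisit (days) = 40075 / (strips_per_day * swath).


swath = 2*782.992*tan(0.1841322) = 291.6517 km
v = sqrt(mu/r) = 7464.3917 m/s = 7.4644 km/s
strips/day = v*86400/40075 = 7.4644*86400/40075 = 16.0929
coverage/day = strips * swath = 16.0929 * 291.6517 = 4693.5256 km
revisit = 40075 / 4693.5256 = 8.5384 days

8.5384 days


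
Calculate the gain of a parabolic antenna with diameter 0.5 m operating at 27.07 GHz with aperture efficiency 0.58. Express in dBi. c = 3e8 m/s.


lambda = c/f = 3e8 / 2.707e+10 = 0.01108238 m
G = eta*(pi*D/lambda)^2 = 0.58*(pi*0.5/0.01108238)^2
G = 11652.0342 (linear)
G = 10*log10(11652.0342) = 40.6640 dBi

40.6640 dBi


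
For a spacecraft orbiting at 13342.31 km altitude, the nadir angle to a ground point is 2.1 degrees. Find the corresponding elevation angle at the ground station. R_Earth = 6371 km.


r = R_E + alt = 19713.3100 km
Law of sines in the satellite / Earth-center / ground-point triangle:
  sin(nadir)/R_E = sin(90 + el)/r  =>  cos(el) = (r/R_E)*sin(nadir)
cos(el) = (19713.3100 / 6371.0000) * sin(2.1 deg) = 0.1133839
el = arccos(0.1133839) = 83.4896 deg
(Earth-central angle = 90 - nadir - el = 4.4104 deg)

83.4896 degrees


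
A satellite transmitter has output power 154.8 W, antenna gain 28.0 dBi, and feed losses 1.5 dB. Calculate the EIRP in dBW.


Pt = 154.8 W = 21.8977 dBW
EIRP = Pt_dBW + Gt - losses = 21.8977 + 28.0 - 1.5 = 48.3977 dBW

48.3977 dBW


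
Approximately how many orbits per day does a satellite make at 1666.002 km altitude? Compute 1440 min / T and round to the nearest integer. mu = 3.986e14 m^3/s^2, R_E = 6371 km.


r = 8.037002e+06 m
T = 2*pi*sqrt(r^3/mu) = 7170.5478 s = 119.5091 min
revs/day = 1440 / 119.5091 = 12.0493
Rounded: 12 revolutions per day

12 revolutions per day


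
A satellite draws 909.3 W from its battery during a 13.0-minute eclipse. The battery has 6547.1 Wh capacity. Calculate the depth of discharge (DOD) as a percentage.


E_used = P * t / 60 = 909.3 * 13.0 / 60 = 197.0150 Wh
DOD = E_used / E_total * 100 = 197.0150 / 6547.1 * 100
DOD = 3.0092 %

3.0092 %


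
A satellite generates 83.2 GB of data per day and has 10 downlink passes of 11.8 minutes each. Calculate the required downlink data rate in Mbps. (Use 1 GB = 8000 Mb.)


total contact time = 10 * 11.8 * 60 = 7080.0000 s
data = 83.2 GB = 665600.0000 Mb
rate = 665600.0000 / 7080.0000 = 94.0113 Mbps

94.0113 Mbps


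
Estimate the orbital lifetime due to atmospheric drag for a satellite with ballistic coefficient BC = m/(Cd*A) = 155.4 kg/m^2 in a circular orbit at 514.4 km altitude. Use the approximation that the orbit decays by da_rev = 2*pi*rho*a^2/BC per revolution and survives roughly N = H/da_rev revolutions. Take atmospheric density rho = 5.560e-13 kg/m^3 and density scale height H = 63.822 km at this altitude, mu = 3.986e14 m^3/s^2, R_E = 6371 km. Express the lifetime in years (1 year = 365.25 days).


a = R_E + alt = 6885.4000 km = 6.8854e+06 m
da_rev = 2*pi*rho*a^2/BC = 2*pi*5.560e-13*(6.8854e+06)^2/155.4 = 1.065766 m per revolution
N = H/da_rev = 63822.0000 m / 1.065766 m = 59883.6707 revolutions
P = 2*pi*sqrt(a^3/mu) = 5685.9755 s
lifetime = N*P = 59883.6707 * 5685.9755 = 3.4049708e+08 s = 3940.9385 days
years = 3940.9385 / 365.25 = 10.7897 years

10.7897 years


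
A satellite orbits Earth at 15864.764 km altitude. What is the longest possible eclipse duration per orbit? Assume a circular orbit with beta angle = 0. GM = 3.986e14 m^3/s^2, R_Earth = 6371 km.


r = 22235.7640 km
T = 549.9688 min
Eclipse fraction = arcsin(R_E/r)/pi = arcsin(6371.0000/22235.7640)/pi
= arcsin(0.2865204)/pi = 0.09249862
Eclipse duration = 0.09249862 * 549.9688 = 50.8714 min

50.8714 minutes


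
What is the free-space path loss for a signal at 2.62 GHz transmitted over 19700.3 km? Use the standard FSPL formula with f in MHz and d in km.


f = 2.62 GHz = 2620.0000 MHz
d = 19700.3 km
FSPL = 32.44 + 20*log10(2620.0000) + 20*log10(19700.3)
FSPL = 32.44 + 68.3660 + 85.8895
FSPL = 186.6955 dB

186.6955 dB


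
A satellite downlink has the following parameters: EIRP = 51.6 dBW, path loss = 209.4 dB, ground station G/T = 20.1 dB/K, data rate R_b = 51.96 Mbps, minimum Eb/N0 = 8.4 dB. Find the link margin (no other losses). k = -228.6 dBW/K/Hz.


C/N0 = EIRP - FSPL + G/T - k = 51.6 - 209.4 + 20.1 - (-228.6)
C/N0 = 90.9000 dB-Hz
R_b = 51.96 Mbps = 5.196e+07 bps -> 10*log10(R_b) = 77.1567 dB-Hz
Eb/N0 = C/N0 - 10*log10(R_b) = 90.9000 - 77.1567 = 13.7433 dB
Margin = Eb/N0 - Eb/N0_req = 13.7433 - 8.4 = 5.3433 dB (link closes)

5.3433 dB


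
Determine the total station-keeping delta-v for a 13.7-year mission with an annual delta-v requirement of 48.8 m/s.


dV = rate * years = 48.8 * 13.7
dV = 668.5600 m/s

668.5600 m/s


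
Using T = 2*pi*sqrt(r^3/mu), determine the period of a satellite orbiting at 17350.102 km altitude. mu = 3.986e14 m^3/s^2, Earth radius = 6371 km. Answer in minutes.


r = 23721.1020 km = 2.3721102e+07 m
T = 2*pi*sqrt(r^3/mu) = 2*pi*sqrt(1.3347643e+22 / 3.986e14)
T = 36359.1325 s = 605.9855 min

605.9855 minutes


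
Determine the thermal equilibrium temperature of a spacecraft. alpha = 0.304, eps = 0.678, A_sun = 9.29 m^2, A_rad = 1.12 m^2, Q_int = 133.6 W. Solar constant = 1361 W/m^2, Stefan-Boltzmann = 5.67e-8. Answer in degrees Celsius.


Numerator = alpha*S*A_sun + Q_int = 0.304*1361*9.29 + 133.6 = 3977.2818 W
Denominator = eps*sigma*A_rad = 0.678*5.67e-8*1.12 = 4.3055712e-08 W/K^4
T^4 = 9.2375241e+10 K^4
T = 551.3011 K = 278.1511 C

278.1511 degrees Celsius


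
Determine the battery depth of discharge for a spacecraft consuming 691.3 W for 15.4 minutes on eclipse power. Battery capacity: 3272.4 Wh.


E_used = P * t / 60 = 691.3 * 15.4 / 60 = 177.4337 Wh
DOD = E_used / E_total * 100 = 177.4337 / 3272.4 * 100
DOD = 5.4221 %

5.4221 %


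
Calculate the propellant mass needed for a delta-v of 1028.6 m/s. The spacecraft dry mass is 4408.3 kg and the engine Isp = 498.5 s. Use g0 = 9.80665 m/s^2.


ve = Isp * g0 = 498.5 * 9.80665 = 4888.615025 m/s
mass ratio = exp(dv/ve) = exp(1028.6/4888.615025) = 1.23418057
m_prop = m_dry * (mr - 1) = 4408.3 * (1.23418057 - 1)
m_prop = 1032.3382 kg

1032.3382 kg


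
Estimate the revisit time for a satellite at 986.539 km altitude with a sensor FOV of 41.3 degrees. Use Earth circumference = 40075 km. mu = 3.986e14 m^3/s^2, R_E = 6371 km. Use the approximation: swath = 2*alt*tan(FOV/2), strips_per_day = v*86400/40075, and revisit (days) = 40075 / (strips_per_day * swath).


swath = 2*986.539*tan(0.3604105) = 743.5970 km
v = sqrt(mu/r) = 7360.4160 m/s = 7.3604 km/s
strips/day = v*86400/40075 = 7.3604*86400/40075 = 15.8687
coverage/day = strips * swath = 15.8687 * 743.5970 = 11799.9511 km
revisit = 40075 / 11799.9511 = 3.3962 days

3.3962 days


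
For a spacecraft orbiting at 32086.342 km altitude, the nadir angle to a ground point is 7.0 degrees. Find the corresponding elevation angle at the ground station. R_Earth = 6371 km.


r = R_E + alt = 38457.3420 km
Law of sines in the satellite / Earth-center / ground-point triangle:
  sin(nadir)/R_E = sin(90 + el)/r  =>  cos(el) = (r/R_E)*sin(nadir)
cos(el) = (38457.3420 / 6371.0000) * sin(7.0 deg) = 0.7356413
el = arccos(0.7356413) = 42.6386 deg
(Earth-central angle = 90 - nadir - el = 40.3614 deg)

42.6386 degrees


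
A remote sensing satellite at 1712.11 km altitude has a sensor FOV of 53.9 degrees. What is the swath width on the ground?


FOV = 53.9 deg = 0.9407325 rad
swath = 2 * alt * tan(FOV/2) = 2 * 1712.11 * tan(0.4703662)
swath = 2 * 1712.11 * 0.5084267
swath = 1740.9649 km

1740.9649 km


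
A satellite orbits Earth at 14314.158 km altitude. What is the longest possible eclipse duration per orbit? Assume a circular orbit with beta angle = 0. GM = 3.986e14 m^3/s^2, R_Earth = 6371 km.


r = 20685.1580 km
T = 493.4558 min
Eclipse fraction = arcsin(R_E/r)/pi = arcsin(6371.0000/20685.1580)/pi
= arcsin(0.3079986)/pi = 0.09965922
Eclipse duration = 0.09965922 * 493.4558 = 49.1774 min

49.1774 minutes


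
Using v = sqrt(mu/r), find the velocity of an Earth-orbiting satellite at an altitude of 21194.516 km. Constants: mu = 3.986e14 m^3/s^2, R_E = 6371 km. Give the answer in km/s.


r = R_E + alt = 6371.0 + 21194.516 = 27565.5160 km = 2.7565516e+07 m
v = sqrt(mu/r) = sqrt(3.986e14 / 2.7565516e+07) = 3802.6433 m/s = 3.8026 km/s

3.8026 km/s


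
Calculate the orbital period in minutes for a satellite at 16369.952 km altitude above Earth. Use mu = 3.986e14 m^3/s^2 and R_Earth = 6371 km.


r = 22740.9520 km = 2.2740952e+07 m
T = 2*pi*sqrt(r^3/mu) = 2*pi*sqrt(1.1760504e+22 / 3.986e14)
T = 34129.0487 s = 568.8175 min

568.8175 minutes


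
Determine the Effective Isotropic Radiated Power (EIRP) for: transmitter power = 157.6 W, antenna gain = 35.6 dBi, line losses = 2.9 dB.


Pt = 157.6 W = 21.9756 dBW
EIRP = Pt_dBW + Gt - losses = 21.9756 + 35.6 - 2.9 = 54.6756 dBW

54.6756 dBW


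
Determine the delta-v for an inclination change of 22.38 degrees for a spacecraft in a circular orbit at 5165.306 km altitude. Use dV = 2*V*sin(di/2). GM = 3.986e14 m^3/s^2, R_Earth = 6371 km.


r = 11536.3060 km = 1.1536306e+07 m
V = sqrt(mu/r) = 5878.0769 m/s
di = 22.38 deg = 0.3906047 rad
dV = 2*V*sin(di/2) = 2*5878.0769*sin(0.1953023)
dV = 2281.4361 m/s = 2.2814 km/s

2.2814 km/s


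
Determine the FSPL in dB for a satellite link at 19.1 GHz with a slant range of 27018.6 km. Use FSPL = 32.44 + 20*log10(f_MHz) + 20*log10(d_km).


f = 19.1 GHz = 19100.0000 MHz
d = 27018.6 km
FSPL = 32.44 + 20*log10(19100.0000) + 20*log10(27018.6)
FSPL = 32.44 + 85.6207 + 88.6333
FSPL = 206.6939 dB

206.6939 dB


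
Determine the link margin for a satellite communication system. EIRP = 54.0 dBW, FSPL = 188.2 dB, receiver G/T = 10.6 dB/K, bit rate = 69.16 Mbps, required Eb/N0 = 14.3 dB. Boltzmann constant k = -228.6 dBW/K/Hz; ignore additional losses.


C/N0 = EIRP - FSPL + G/T - k = 54.0 - 188.2 + 10.6 - (-228.6)
C/N0 = 105.0000 dB-Hz
R_b = 69.16 Mbps = 6.916e+07 bps -> 10*log10(R_b) = 78.3985 dB-Hz
Eb/N0 = C/N0 - 10*log10(R_b) = 105.0000 - 78.3985 = 26.6015 dB
Margin = Eb/N0 - Eb/N0_req = 26.6015 - 14.3 = 12.3015 dB (link closes)

12.3015 dB


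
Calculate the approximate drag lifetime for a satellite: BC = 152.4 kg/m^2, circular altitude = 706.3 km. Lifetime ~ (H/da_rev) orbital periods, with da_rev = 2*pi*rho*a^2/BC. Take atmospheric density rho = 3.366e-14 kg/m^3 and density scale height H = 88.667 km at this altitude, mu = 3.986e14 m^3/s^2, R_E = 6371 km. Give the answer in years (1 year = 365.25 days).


a = R_E + alt = 7077.3000 km = 7.0773e+06 m
da_rev = 2*pi*rho*a^2/BC = 2*pi*3.366e-14*(7.0773e+06)^2/152.4 = 0.0695095095 m per revolution
N = H/da_rev = 88667.0000 m / 0.0695095095 m = 1.2756096e+06 revolutions
P = 2*pi*sqrt(a^3/mu) = 5925.3312 s
lifetime = N*P = 1.2756096e+06 * 5925.3312 = 7.5584095e+09 s = 87481.5920 days
years = 87481.5920 / 365.25 = 239.5115 years

239.5115 years


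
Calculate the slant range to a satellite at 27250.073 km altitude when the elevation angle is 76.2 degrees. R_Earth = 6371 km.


h = 27250.073 km, el = 76.2 deg
d = -R_E*sin(el) + sqrt((R_E*sin(el))^2 + 2*R_E*h + h^2)
d = -6371.0000*sin(1.3299) + sqrt((6371.0000*0.9711343)^2 + 2*6371.0000*27250.073 + 27250.073^2)
d = 27399.6133 km

27399.6133 km


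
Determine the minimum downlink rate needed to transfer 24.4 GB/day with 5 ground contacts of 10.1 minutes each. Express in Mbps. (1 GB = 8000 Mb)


total contact time = 5 * 10.1 * 60 = 3030.0000 s
data = 24.4 GB = 195200.0000 Mb
rate = 195200.0000 / 3030.0000 = 64.4224 Mbps

64.4224 Mbps


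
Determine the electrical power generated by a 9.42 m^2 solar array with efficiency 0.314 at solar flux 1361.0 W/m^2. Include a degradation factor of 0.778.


P = area * eta * S * degradation
P = 9.42 * 0.314 * 1361.0 * 0.778
P = 3131.9749 W

3131.9749 W


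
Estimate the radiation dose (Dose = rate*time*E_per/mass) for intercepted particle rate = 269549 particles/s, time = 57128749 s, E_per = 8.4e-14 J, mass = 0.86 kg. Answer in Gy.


Total energy deposited = rate * time * E_per
  = 269549 * 57128749 * 8.4e-14 = 1.2935 J
Dose = E_total / mass = 1.2935 / 0.86
Dose = 1.5041 Gy

1.5041 Gy


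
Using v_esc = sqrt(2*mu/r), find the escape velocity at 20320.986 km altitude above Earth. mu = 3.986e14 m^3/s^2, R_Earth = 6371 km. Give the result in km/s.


r = 6371.0 + 20320.986 = 26691.9860 km = 2.6691986e+07 m
v_esc = sqrt(2*mu/r) = sqrt(2*3.986e14 / 2.6691986e+07)
v_esc = 5465.0382 m/s = 5.4650 km/s

5.4650 km/s


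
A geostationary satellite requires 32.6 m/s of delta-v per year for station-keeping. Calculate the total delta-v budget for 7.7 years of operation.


dV = rate * years = 32.6 * 7.7
dV = 251.0200 m/s

251.0200 m/s


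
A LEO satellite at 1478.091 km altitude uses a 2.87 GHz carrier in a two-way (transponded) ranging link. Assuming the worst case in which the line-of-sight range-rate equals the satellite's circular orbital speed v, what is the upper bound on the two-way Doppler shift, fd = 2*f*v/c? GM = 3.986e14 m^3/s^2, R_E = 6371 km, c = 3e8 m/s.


r = 7.849091e+06 m
v = sqrt(mu/r) = 7126.2157 m/s (worst-case radial velocity)
f = 2.87 GHz = 2.87e+09 Hz
fd = 2*f*v/c = 2*2.87e+09*7126.2157/3.0e+08
fd = 136348.2608 Hz

136348.2608 Hz


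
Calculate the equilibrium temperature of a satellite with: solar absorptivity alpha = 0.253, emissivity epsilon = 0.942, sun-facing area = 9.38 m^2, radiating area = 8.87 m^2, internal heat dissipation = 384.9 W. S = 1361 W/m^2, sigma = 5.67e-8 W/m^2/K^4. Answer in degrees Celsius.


Numerator = alpha*S*A_sun + Q_int = 0.253*1361*9.38 + 384.9 = 3614.7435 W
Denominator = eps*sigma*A_rad = 0.942*5.67e-8*8.87 = 4.7375912e-07 W/K^4
T^4 = 7.6299187e+09 K^4
T = 295.5493 K = 22.3993 C

22.3993 degrees Celsius


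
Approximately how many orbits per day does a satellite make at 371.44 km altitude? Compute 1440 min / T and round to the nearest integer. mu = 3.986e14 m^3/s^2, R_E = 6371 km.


r = 6.74244e+06 m
T = 2*pi*sqrt(r^3/mu) = 5509.8130 s = 91.8302 min
revs/day = 1440 / 91.8302 = 15.6811
Rounded: 16 revolutions per day

16 revolutions per day


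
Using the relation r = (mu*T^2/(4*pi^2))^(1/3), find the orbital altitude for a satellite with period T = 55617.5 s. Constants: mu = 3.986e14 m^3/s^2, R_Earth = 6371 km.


T = 55617.5 s
r = (mu*T^2/(4*pi^2))^(1/3) = (3.986e14 * 55617.5^2 / (4*pi^2))^(1/3)
r = 3.1491994e+07 m = 31491.9941 km
alt = r - R_E = 31491.9941 - 6371 = 25120.9941 km

25120.9941 km


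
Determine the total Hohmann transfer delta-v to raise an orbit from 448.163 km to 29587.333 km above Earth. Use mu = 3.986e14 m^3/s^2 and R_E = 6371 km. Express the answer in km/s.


r1 = 6819.1630 km = 6.819163e+06 m
r2 = 35958.3330 km = 3.5958333e+07 m
dv1 = sqrt(mu/r1)*(sqrt(2*r2/(r1+r2)) - 1) = 2267.6653 m/s
dv2 = sqrt(mu/r2)*(1 - sqrt(2*r1/(r1+r2))) = 1449.4920 m/s
total dv = |dv1| + |dv2| = 2267.6653 + 1449.4920 = 3717.1573 m/s = 3.7172 km/s

3.7172 km/s


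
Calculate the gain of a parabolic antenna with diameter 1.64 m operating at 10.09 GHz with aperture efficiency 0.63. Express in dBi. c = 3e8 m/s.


lambda = c/f = 3e8 / 1.009e+10 = 0.02973241 m
G = eta*(pi*D/lambda)^2 = 0.63*(pi*1.64/0.02973241)^2
G = 18917.6773 (linear)
G = 10*log10(18917.6773) = 42.7687 dBi

42.7687 dBi


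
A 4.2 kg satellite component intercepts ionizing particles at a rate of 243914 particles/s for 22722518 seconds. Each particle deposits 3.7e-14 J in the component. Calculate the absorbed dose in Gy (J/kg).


Total energy deposited = rate * time * E_per
  = 243914 * 22722518 * 3.7e-14 = 0.2050666 J
Dose = E_total / mass = 0.2050666 / 4.2
Dose = 0.04882538 Gy

0.0488 Gy


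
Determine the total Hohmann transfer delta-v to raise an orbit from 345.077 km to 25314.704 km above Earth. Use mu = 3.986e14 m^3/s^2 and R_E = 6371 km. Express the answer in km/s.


r1 = 6716.0770 km = 6.716077e+06 m
r2 = 31685.7040 km = 3.1685704e+07 m
dv1 = sqrt(mu/r1)*(sqrt(2*r2/(r1+r2)) - 1) = 2192.6010 m/s
dv2 = sqrt(mu/r2)*(1 - sqrt(2*r1/(r1+r2))) = 1449.1469 m/s
total dv = |dv1| + |dv2| = 2192.6010 + 1449.1469 = 3641.7479 m/s = 3.6417 km/s

3.6417 km/s


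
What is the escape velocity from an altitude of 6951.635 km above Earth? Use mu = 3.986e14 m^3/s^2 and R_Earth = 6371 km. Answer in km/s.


r = 6371.0 + 6951.635 = 13322.6350 km = 1.3322635e+07 m
v_esc = sqrt(2*mu/r) = sqrt(2*3.986e14 / 1.3322635e+07)
v_esc = 7735.5034 m/s = 7.7355 km/s

7.7355 km/s


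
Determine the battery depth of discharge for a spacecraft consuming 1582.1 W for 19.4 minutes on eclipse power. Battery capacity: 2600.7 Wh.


E_used = P * t / 60 = 1582.1 * 19.4 / 60 = 511.5457 Wh
DOD = E_used / E_total * 100 = 511.5457 / 2600.7 * 100
DOD = 19.6695 %

19.6695 %


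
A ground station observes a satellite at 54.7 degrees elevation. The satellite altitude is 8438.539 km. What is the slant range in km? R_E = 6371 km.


h = 8438.539 km, el = 54.7 deg
d = -R_E*sin(el) + sqrt((R_E*sin(el))^2 + 2*R_E*h + h^2)
d = -6371.0000*sin(0.9546951) + sqrt((6371.0000*0.8161376)^2 + 2*6371.0000*8438.539 + 8438.539^2)
d = 9145.0302 km

9145.0302 km


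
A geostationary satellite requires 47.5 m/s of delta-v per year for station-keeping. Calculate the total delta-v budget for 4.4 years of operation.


dV = rate * years = 47.5 * 4.4
dV = 209.0000 m/s

209.0000 m/s


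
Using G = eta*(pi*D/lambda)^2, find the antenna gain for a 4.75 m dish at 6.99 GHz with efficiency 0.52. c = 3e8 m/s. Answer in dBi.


lambda = c/f = 3e8 / 6.99e+09 = 0.04291845 m
G = eta*(pi*D/lambda)^2 = 0.52*(pi*4.75/0.04291845)^2
G = 62864.0201 (linear)
G = 10*log10(62864.0201) = 47.9840 dBi

47.9840 dBi


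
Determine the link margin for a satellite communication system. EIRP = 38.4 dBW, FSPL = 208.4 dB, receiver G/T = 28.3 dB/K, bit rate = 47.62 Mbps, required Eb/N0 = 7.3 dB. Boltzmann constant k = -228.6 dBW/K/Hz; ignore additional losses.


C/N0 = EIRP - FSPL + G/T - k = 38.4 - 208.4 + 28.3 - (-228.6)
C/N0 = 86.9000 dB-Hz
R_b = 47.62 Mbps = 4.762e+07 bps -> 10*log10(R_b) = 76.7779 dB-Hz
Eb/N0 = C/N0 - 10*log10(R_b) = 86.9000 - 76.7779 = 10.1221 dB
Margin = Eb/N0 - Eb/N0_req = 10.1221 - 7.3 = 2.8221 dB (link closes)

2.8221 dB


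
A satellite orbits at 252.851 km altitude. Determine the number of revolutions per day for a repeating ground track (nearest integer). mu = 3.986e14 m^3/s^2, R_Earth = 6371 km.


r = 6.623851e+06 m
T = 2*pi*sqrt(r^3/mu) = 5365.0905 s = 89.4182 min
revs/day = 1440 / 89.4182 = 16.1041
Rounded: 16 revolutions per day

16 revolutions per day


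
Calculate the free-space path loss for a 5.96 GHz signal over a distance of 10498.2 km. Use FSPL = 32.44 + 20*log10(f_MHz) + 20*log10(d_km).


f = 5.96 GHz = 5960.0000 MHz
d = 10498.2 km
FSPL = 32.44 + 20*log10(5960.0000) + 20*log10(10498.2)
FSPL = 32.44 + 75.5049 + 80.4223
FSPL = 188.3672 dB

188.3672 dB


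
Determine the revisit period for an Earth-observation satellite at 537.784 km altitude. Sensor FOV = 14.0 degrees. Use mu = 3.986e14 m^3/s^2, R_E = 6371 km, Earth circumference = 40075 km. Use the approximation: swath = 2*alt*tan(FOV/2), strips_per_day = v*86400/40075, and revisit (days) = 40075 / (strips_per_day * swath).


swath = 2*537.784*tan(0.122173) = 132.0631 km
v = sqrt(mu/r) = 7595.7006 m/s = 7.5957 km/s
strips/day = v*86400/40075 = 7.5957*86400/40075 = 16.3760
coverage/day = strips * swath = 16.3760 * 132.0631 = 2162.6672 km
revisit = 40075 / 2162.6672 = 18.5304 days

18.5304 days


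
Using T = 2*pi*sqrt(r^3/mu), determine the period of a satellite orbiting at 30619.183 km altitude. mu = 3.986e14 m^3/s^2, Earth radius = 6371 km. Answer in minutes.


r = 36990.1830 km = 3.6990183e+07 m
T = 2*pi*sqrt(r^3/mu) = 2*pi*sqrt(5.0612692e+22 / 3.986e14)
T = 70801.2526 s = 1180.0209 min

1180.0209 minutes


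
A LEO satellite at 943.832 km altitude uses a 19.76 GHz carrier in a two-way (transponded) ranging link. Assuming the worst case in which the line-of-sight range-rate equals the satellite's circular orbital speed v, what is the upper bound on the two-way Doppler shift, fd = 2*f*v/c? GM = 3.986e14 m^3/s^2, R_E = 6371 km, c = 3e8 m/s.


r = 7.314832e+06 m
v = sqrt(mu/r) = 7381.8713 m/s (worst-case radial velocity)
f = 19.76 GHz = 1.976e+10 Hz
fd = 2*f*v/c = 2*1.976e+10*7381.8713/3.0e+08
fd = 972438.5125 Hz

972438.5125 Hz


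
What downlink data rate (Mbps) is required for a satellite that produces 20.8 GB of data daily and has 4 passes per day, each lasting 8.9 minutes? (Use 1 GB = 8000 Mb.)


total contact time = 4 * 8.9 * 60 = 2136.0000 s
data = 20.8 GB = 166400.0000 Mb
rate = 166400.0000 / 2136.0000 = 77.9026 Mbps

77.9026 Mbps


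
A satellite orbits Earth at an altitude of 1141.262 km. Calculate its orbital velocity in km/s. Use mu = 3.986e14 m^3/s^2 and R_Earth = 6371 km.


r = R_E + alt = 6371.0 + 1141.262 = 7512.2620 km = 7.512262e+06 m
v = sqrt(mu/r) = sqrt(3.986e14 / 7.512262e+06) = 7284.2239 m/s = 7.2842 km/s

7.2842 km/s


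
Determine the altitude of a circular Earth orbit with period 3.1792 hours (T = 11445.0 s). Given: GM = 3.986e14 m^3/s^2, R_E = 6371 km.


T = 11445.0 s
r = (mu*T^2/(4*pi^2))^(1/3) = (3.986e14 * 11445.0^2 / (4*pi^2))^(1/3)
r = 1.0976647e+07 m = 10976.6475 km
alt = r - R_E = 10976.6475 - 6371 = 4605.6475 km

4605.6475 km


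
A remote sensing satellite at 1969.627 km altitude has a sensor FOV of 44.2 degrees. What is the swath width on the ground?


FOV = 44.2 deg = 0.7714355 rad
swath = 2 * alt * tan(FOV/2) = 2 * 1969.627 * tan(0.3857178)
swath = 2 * 1969.627 * 0.4060579
swath = 1599.5652 km

1599.5652 km


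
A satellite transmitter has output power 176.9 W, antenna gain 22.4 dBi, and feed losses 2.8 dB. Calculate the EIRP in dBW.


Pt = 176.9 W = 22.4773 dBW
EIRP = Pt_dBW + Gt - losses = 22.4773 + 22.4 - 2.8 = 42.0773 dBW

42.0773 dBW


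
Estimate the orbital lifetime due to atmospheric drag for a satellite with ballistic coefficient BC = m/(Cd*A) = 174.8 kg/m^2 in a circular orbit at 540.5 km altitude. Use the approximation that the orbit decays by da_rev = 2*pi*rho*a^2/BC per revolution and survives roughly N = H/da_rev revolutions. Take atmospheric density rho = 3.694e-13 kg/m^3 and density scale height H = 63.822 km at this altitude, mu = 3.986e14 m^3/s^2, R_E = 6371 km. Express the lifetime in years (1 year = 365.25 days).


a = R_E + alt = 6911.5000 km = 6.9115e+06 m
da_rev = 2*pi*rho*a^2/BC = 2*pi*3.694e-13*(6.9115e+06)^2/174.8 = 0.634278449 m per revolution
N = H/da_rev = 63822.0000 m / 0.634278449 m = 100621.4227 revolutions
P = 2*pi*sqrt(a^3/mu) = 5718.3363 s
lifetime = N*P = 100621.4227 * 5718.3363 = 5.7538713e+08 s = 6659.5733 days
years = 6659.5733 / 365.25 = 18.2329 years

18.2329 years


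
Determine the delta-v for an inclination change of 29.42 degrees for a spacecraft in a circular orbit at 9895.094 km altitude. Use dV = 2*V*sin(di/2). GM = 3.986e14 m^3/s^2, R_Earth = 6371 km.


r = 16266.0940 km = 1.6266094e+07 m
V = sqrt(mu/r) = 4950.2486 m/s
di = 29.42 deg = 0.5134759 rad
dV = 2*V*sin(di/2) = 2*4950.2486*sin(0.2567379)
dV = 2514.0012 m/s = 2.5140 km/s

2.5140 km/s


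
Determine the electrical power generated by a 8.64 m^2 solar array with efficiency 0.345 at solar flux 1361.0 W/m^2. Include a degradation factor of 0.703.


P = area * eta * S * degradation
P = 8.64 * 0.345 * 1361.0 * 0.703
P = 2851.9788 W

2851.9788 W


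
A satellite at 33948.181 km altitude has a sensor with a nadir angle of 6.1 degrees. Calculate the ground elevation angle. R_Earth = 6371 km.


r = R_E + alt = 40319.1810 km
Law of sines in the satellite / Earth-center / ground-point triangle:
  sin(nadir)/R_E = sin(90 + el)/r  =>  cos(el) = (r/R_E)*sin(nadir)
cos(el) = (40319.1810 / 6371.0000) * sin(6.1 deg) = 0.6724973
el = arccos(0.6724973) = 47.7399 deg
(Earth-central angle = 90 - nadir - el = 36.1601 deg)

47.7399 degrees


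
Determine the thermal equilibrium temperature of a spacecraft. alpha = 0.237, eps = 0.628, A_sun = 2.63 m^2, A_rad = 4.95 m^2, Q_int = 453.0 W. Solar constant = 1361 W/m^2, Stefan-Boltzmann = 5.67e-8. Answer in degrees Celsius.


Numerator = alpha*S*A_sun + Q_int = 0.237*1361*2.63 + 453.0 = 1301.3249 W
Denominator = eps*sigma*A_rad = 0.628*5.67e-8*4.95 = 1.7625762e-07 W/K^4
T^4 = 7.3830845e+09 K^4
T = 293.1295 K = 19.9795 C

19.9795 degrees Celsius


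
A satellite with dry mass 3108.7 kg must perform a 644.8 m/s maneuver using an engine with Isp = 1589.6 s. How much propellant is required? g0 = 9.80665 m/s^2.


ve = Isp * g0 = 1589.6 * 9.80665 = 15588.650840 m/s
mass ratio = exp(dv/ve) = exp(644.8/15588.650840) = 1.04223081
m_prop = m_dry * (mr - 1) = 3108.7 * (1.04223081 - 1)
m_prop = 131.2829 kg

131.2829 kg


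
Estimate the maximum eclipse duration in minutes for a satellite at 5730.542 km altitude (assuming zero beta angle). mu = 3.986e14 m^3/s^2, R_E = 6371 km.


r = 12101.5420 km
T = 220.8112 min
Eclipse fraction = arcsin(R_E/r)/pi = arcsin(6371.0000/12101.5420)/pi
= arcsin(0.5264618)/pi = 0.1764817
Eclipse duration = 0.1764817 * 220.8112 = 38.9691 min

38.9691 minutes


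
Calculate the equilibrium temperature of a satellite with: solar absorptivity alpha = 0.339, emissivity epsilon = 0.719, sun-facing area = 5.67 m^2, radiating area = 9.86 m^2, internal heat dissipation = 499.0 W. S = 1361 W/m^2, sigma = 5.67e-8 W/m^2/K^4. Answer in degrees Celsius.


Numerator = alpha*S*A_sun + Q_int = 0.339*1361*5.67 + 499.0 = 3115.0189 W
Denominator = eps*sigma*A_rad = 0.719*5.67e-8*9.86 = 4.0196558e-07 W/K^4
T^4 = 7.7494669e+09 K^4
T = 296.7003 K = 23.5503 C

23.5503 degrees Celsius
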